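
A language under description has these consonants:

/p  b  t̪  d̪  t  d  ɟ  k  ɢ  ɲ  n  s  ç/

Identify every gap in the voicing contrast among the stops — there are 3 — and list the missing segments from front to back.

Voiceless: /p/ (bilabial), /t̪/ (dental), /t/ (alveolar), /k/ (velar).
Voiced: /b/ (bilabial), /d̪/ (dental), /d/ (alveolar), /ɟ/ (palatal), /ɢ/ (uvular).
Gaps, from front to back: palatal lacks voiceless (/c/); velar lacks voiced (/ɡ/); uvular lacks voiceless (/q/).

/c/, /ɡ/, /q/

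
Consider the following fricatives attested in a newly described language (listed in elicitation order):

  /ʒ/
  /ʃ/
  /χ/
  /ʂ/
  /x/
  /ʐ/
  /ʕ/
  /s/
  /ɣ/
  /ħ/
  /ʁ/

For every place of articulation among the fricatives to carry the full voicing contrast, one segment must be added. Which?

Voiceless: /s/ (alveolar), /ʃ/ (postalveolar), /ʂ/ (retroflex), /x/ (velar), /χ/ (uvular), /ħ/ (pharyngeal).
Voiced: /ʒ/ (postalveolar), /ʐ/ (retroflex), /ɣ/ (velar), /ʁ/ (uvular), /ʕ/ (pharyngeal).
The alveolar row has no voiced member, so the gap is the voiced alveolar fricative /z/.

/z/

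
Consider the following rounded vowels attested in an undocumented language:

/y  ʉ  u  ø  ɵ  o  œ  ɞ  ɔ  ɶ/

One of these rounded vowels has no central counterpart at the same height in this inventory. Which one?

/ɶ/

High: /y/ ~ /ʉ/ ~ /u/
High-mid: /ø/ ~ /ɵ/ ~ /o/
Low-mid: /œ/ ~ /ɞ/ ~ /ɔ/
Low: only /ɶ/ (front); no central partner.
So /ɶ/ is the unpaired segment.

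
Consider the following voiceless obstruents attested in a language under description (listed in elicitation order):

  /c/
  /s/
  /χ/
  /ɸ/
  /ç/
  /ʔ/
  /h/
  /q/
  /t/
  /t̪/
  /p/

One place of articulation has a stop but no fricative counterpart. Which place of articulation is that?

place of articulation  stop      fricative
bilabial          p         ɸ       
dental            t̪        —       
alveolar          t         s       
palatal           c         ç       
uvular            q         χ       
glottal           ʔ         h       
Every place of articulation has a fricative member except dental, where /θ/ would be expected.

dental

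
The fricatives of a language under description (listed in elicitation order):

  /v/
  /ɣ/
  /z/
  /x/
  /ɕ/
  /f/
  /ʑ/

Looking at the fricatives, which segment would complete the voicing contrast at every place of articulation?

/s/

place of articulation  voiceless  voiced  
labiodental       f         v       
alveolar          —         z       
alveolo-palatal   ɕ         ʑ       
velar             x         ɣ       
The alveolar row has no voiceless member, so the gap is the voiceless alveolar fricative /s/.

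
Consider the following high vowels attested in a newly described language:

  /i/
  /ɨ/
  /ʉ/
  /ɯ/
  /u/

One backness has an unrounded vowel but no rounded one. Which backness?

Unrounded: /i/ (front), /ɨ/ (central), /ɯ/ (back).
Rounded: /ʉ/ (central), /u/ (back).
Every backness has a rounded member except front, where /y/ would be expected.

front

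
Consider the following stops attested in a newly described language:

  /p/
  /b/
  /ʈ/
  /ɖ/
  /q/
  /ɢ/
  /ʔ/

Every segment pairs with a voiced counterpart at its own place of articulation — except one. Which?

/ʔ/

Bilabial: /p/ ~ /b/
Retroflex: /ʈ/ ~ /ɖ/
Uvular: /q/ ~ /ɢ/
Glottal: only /ʔ/ (voiceless); no voiced partner.
So /ʔ/ is the unpaired segment.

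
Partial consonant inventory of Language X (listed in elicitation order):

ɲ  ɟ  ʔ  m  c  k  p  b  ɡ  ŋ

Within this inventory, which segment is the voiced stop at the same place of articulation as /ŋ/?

/ɡ/

/ŋ/ is a velar nasal.
The voiced stop at the same place is a voiced velar stop — in this inventory, /ɡ/.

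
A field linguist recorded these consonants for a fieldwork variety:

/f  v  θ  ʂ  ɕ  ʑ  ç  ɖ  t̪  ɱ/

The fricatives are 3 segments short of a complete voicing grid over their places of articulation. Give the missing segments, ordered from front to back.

/ð/, /ʐ/, /ʝ/

Voiceless: /f/ (labiodental), /θ/ (dental), /ʂ/ (retroflex), /ɕ/ (alveolo-palatal), /ç/ (palatal).
Voiced: /v/ (labiodental), /ʑ/ (alveolo-palatal).
Gaps, from front to back: dental lacks voiced (/ð/); retroflex lacks voiced (/ʐ/); palatal lacks voiced (/ʝ/).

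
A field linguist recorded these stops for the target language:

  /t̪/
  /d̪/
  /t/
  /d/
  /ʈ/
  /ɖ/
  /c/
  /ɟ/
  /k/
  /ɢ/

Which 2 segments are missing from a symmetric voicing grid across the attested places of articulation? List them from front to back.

place of articulation  voiceless  voiced  
dental            t̪        d̪      
alveolar          t         d       
retroflex         ʈ         ɖ       
palatal           c         ɟ       
velar             k         —       
uvular            —         ɢ       
Gaps, from front to back: velar lacks voiced (/ɡ/); uvular lacks voiceless (/q/).

/ɡ/, /q/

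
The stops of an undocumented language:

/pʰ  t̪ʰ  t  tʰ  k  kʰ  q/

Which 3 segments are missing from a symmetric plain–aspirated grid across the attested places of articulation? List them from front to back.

/p/, /t̪/, /qʰ/

place of articulation  plain     aspirated
bilabial          —         pʰ      
dental            —         t̪ʰ     
alveolar          t         tʰ      
velar             k         kʰ      
uvular            q         —       
Gaps, from front to back: bilabial lacks plain (/p/); dental lacks plain (/t̪/); uvular lacks aspirated (/qʰ/).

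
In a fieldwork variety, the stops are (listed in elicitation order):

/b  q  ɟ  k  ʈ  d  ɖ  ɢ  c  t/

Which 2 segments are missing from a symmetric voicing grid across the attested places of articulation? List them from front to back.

/p/, /ɡ/

bilabial: voiceless —, voiced /b/.
alveolar: voiceless /t/, voiced /d/.
retroflex: voiceless /ʈ/, voiced /ɖ/.
palatal: voiceless /c/, voiced /ɟ/.
velar: voiceless /k/, voiced —.
uvular: voiceless /q/, voiced /ɢ/.
Gaps, from front to back: bilabial lacks voiceless (/p/); velar lacks voiced (/ɡ/).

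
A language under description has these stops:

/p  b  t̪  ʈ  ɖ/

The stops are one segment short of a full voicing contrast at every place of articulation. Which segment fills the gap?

Voiceless: /p/ (bilabial), /t̪/ (dental), /ʈ/ (retroflex).
Voiced: /b/ (bilabial), /ɖ/ (retroflex).
The dental row has no voiced member, so the gap is the voiced dental stop /d̪/.

/d̪/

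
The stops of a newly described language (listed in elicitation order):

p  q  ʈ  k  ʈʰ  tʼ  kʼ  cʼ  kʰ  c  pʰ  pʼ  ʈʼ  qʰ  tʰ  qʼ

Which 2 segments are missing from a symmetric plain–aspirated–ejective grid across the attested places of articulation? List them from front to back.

/t/, /cʰ/

Plain: /p/ (bilabial), /ʈ/ (retroflex), /c/ (palatal), /k/ (velar), /q/ (uvular).
Aspirated: /pʰ/ (bilabial), /tʰ/ (alveolar), /ʈʰ/ (retroflex), /kʰ/ (velar), /qʰ/ (uvular).
Ejective: /pʼ/ (bilabial), /tʼ/ (alveolar), /ʈʼ/ (retroflex), /cʼ/ (palatal), /kʼ/ (velar), /qʼ/ (uvular).
Gaps, from front to back: alveolar lacks plain (/t/); palatal lacks aspirated (/cʰ/).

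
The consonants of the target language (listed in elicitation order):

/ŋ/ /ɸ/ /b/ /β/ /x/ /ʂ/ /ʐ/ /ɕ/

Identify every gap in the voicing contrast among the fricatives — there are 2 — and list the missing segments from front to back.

/ʑ/, /ɣ/

Voiceless: /ɸ/ (bilabial), /ʂ/ (retroflex), /ɕ/ (alveolo-palatal), /x/ (velar).
Voiced: /β/ (bilabial), /ʐ/ (retroflex).
Gaps, from front to back: alveolo-palatal lacks voiced (/ʑ/); velar lacks voiced (/ɣ/).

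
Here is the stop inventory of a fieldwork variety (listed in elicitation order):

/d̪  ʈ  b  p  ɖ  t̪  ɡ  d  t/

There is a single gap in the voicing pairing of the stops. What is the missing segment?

place of articulation  voiceless  voiced  
bilabial          p         b       
dental            t̪        d̪      
alveolar          t         d       
retroflex         ʈ         ɖ       
velar             —         ɡ       
The velar row has no voiceless member, so the gap is the voiceless velar stop /k/.

/k/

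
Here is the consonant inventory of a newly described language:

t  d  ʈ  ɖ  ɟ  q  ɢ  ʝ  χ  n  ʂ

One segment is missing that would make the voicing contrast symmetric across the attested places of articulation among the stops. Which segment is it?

/c/

Voiceless: /t/ (alveolar), /ʈ/ (retroflex), /q/ (uvular).
Voiced: /d/ (alveolar), /ɖ/ (retroflex), /ɟ/ (palatal), /ɢ/ (uvular).
The palatal row has no voiceless member, so the gap is the voiceless palatal stop /c/.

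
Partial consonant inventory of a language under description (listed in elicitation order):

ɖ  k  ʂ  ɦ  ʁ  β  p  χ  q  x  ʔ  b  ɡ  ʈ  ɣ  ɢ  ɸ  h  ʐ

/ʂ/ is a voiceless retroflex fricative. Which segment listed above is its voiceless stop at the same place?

/ʈ/

The voiceless stop at the same place is a voiceless retroflex stop — in this inventory, /ʈ/.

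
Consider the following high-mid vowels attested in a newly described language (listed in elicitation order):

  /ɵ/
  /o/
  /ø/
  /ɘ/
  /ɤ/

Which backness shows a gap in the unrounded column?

front

Unrounded: /ɘ/ (central), /ɤ/ (back).
Rounded: /ø/ (front), /ɵ/ (central), /o/ (back).
Every backness has an unrounded member except front, where /e/ would be expected.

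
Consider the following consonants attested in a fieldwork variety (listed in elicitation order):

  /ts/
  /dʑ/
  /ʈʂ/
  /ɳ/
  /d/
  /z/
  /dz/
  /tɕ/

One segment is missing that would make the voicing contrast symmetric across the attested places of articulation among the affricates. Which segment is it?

alveolar: voiceless /ts/, voiced /dz/.
retroflex: voiceless /ʈʂ/, voiced —.
alveolo-palatal: voiceless /tɕ/, voiced /dʑ/.
The retroflex row has no voiced member, so the gap is the voiced retroflex affricate /ɖʐ/.

/ɖʐ/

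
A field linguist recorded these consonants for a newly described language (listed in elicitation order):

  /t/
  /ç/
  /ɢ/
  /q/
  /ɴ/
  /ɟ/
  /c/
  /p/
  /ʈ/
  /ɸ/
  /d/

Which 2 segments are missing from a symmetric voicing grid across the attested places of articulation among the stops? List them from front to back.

Voiceless: /p/ (bilabial), /t/ (alveolar), /ʈ/ (retroflex), /c/ (palatal), /q/ (uvular).
Voiced: /d/ (alveolar), /ɟ/ (palatal), /ɢ/ (uvular).
Gaps, from front to back: bilabial lacks voiced (/b/); retroflex lacks voiced (/ɖ/).

/b/, /ɖ/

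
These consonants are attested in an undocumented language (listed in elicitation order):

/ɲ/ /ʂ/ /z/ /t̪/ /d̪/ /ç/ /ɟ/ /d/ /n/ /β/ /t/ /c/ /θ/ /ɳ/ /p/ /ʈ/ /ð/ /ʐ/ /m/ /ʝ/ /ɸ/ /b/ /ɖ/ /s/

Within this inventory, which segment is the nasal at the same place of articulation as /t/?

/n/

/t/ is a voiceless alveolar stop.
The nasal at the same place is an alveolar nasal — in this inventory, /n/.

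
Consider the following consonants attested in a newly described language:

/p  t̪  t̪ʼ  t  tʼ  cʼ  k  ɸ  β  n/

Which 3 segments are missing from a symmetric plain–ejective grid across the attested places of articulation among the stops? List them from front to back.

bilabial: plain /p/, ejective —.
dental: plain /t̪/, ejective /t̪ʼ/.
alveolar: plain /t/, ejective /tʼ/.
palatal: plain —, ejective /cʼ/.
velar: plain /k/, ejective —.
Gaps, from front to back: bilabial lacks ejective (/pʼ/); palatal lacks plain (/c/); velar lacks ejective (/kʼ/).

/pʼ/, /c/, /kʼ/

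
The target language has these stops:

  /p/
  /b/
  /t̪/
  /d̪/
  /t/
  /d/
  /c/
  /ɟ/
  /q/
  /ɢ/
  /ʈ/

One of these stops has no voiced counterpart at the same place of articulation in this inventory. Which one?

/ʈ/

Bilabial: /p/ ~ /b/
Dental: /t̪/ ~ /d̪/
Alveolar: /t/ ~ /d/
Palatal: /c/ ~ /ɟ/
Uvular: /q/ ~ /ɢ/
Retroflex: only /ʈ/ (voiceless); no voiced partner.
So /ʈ/ is the unpaired segment.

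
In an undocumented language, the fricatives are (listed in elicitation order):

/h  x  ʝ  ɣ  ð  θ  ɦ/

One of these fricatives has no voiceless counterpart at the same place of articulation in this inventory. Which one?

/ʝ/

Dental: /θ/ ~ /ð/
Velar: /x/ ~ /ɣ/
Glottal: /h/ ~ /ɦ/
Palatal: only /ʝ/ (voiced); no voiceless partner.
So /ʝ/ is the unpaired segment.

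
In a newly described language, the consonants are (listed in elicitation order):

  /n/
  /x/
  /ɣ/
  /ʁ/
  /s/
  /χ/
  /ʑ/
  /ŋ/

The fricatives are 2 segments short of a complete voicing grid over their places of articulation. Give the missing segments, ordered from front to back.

/z/, /ɕ/

Voiceless: /s/ (alveolar), /x/ (velar), /χ/ (uvular).
Voiced: /ʑ/ (alveolo-palatal), /ɣ/ (velar), /ʁ/ (uvular).
Gaps, from front to back: alveolar lacks voiced (/z/); alveolo-palatal lacks voiceless (/ɕ/).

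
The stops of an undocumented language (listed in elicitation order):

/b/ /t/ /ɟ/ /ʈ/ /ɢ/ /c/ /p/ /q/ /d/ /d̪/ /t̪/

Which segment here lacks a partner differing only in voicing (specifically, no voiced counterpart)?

/ʈ/

Bilabial: /p/ ~ /b/
Dental: /t̪/ ~ /d̪/
Alveolar: /t/ ~ /d/
Palatal: /c/ ~ /ɟ/
Uvular: /q/ ~ /ɢ/
Retroflex: only /ʈ/ (voiceless); no voiced partner.
So /ʈ/ is the unpaired segment.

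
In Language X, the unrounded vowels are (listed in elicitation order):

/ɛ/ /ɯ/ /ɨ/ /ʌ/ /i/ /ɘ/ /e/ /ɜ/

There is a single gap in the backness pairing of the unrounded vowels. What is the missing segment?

high: front /i/, central /ɨ/, back /ɯ/.
high-mid: front /e/, central /ɘ/, back —.
low-mid: front /ɛ/, central /ɜ/, back /ʌ/.
The high-mid row has no back member, so the gap is the high-mid back unrounded vowel /ɤ/.

/ɤ/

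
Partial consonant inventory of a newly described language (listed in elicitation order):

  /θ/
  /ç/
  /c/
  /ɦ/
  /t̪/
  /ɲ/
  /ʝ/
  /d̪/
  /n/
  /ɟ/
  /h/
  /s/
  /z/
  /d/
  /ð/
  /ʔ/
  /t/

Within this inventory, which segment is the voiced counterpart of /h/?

/h/ is a voiceless glottal fricative.
The voiced counterpart is a voiced glottal fricative — in this inventory, /ɦ/.

/ɦ/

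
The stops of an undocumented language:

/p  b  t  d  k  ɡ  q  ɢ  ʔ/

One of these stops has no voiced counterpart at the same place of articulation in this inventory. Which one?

Bilabial: /p/ ~ /b/
Alveolar: /t/ ~ /d/
Velar: /k/ ~ /ɡ/
Uvular: /q/ ~ /ɢ/
Glottal: only /ʔ/ (voiceless); no voiced partner.
So /ʔ/ is the unpaired segment.

/ʔ/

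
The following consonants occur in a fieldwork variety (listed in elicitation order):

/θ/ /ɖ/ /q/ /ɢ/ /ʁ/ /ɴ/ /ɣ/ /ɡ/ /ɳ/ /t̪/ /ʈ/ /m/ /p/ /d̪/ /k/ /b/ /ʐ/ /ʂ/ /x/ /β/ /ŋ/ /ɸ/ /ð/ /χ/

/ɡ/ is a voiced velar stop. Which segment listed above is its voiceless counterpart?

/k/

The voiceless counterpart is a voiceless velar stop — in this inventory, /k/.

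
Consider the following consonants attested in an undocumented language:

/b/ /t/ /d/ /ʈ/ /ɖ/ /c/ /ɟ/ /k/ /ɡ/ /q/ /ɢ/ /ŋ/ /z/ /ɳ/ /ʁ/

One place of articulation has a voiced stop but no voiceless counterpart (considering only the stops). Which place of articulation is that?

Voiceless: /t/ (alveolar), /ʈ/ (retroflex), /c/ (palatal), /k/ (velar), /q/ (uvular).
Voiced: /b/ (bilabial), /d/ (alveolar), /ɖ/ (retroflex), /ɟ/ (palatal), /ɡ/ (velar), /ɢ/ (uvular).
Every place of articulation has a voiceless member except bilabial, where /p/ would be expected.

bilabial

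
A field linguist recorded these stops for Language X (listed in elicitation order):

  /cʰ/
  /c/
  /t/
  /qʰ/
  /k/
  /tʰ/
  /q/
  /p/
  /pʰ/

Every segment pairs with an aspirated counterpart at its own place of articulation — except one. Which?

Bilabial: /p/ ~ /pʰ/
Alveolar: /t/ ~ /tʰ/
Palatal: /c/ ~ /cʰ/
Uvular: /q/ ~ /qʰ/
Velar: only /k/ (plain); no aspirated partner.
So /k/ is the unpaired segment.

/k/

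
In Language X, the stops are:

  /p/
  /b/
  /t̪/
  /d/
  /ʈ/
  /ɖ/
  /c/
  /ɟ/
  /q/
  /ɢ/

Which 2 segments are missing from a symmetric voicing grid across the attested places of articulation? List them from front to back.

/d̪/, /t/

place of articulation  voiceless  voiced  
bilabial          p         b       
dental            t̪        —       
alveolar          —         d       
retroflex         ʈ         ɖ       
palatal           c         ɟ       
uvular            q         ɢ       
Gaps, from front to back: dental lacks voiced (/d̪/); alveolar lacks voiceless (/t/).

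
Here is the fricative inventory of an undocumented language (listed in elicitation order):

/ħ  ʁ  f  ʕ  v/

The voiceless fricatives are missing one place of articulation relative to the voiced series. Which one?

uvular

Voiceless: /f/ (labiodental), /ħ/ (pharyngeal).
Voiced: /v/ (labiodental), /ʁ/ (uvular), /ʕ/ (pharyngeal).
Every place of articulation has a voiceless member except uvular, where /χ/ would be expected.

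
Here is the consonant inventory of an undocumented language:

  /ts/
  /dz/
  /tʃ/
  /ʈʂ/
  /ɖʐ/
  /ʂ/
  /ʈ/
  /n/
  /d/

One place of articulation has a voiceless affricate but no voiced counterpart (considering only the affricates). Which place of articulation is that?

postalveolar

alveolar: voiceless /ts/, voiced /dz/.
postalveolar: voiceless /tʃ/, voiced —.
retroflex: voiceless /ʈʂ/, voiced /ɖʐ/.
Every place of articulation has a voiced member except postalveolar, where /dʒ/ would be expected.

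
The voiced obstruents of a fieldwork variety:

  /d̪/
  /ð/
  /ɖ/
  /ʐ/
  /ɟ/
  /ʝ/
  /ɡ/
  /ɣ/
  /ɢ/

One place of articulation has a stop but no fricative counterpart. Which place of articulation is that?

Stop: /d̪/ (dental), /ɖ/ (retroflex), /ɟ/ (palatal), /ɡ/ (velar), /ɢ/ (uvular).
Fricative: /ð/ (dental), /ʐ/ (retroflex), /ʝ/ (palatal), /ɣ/ (velar).
Every place of articulation has a fricative member except uvular, where /ʁ/ would be expected.

uvular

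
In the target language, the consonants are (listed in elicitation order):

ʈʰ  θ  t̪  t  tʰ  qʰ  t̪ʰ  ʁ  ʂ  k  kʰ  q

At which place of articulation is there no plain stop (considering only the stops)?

retroflex

Plain: /t̪/ (dental), /t/ (alveolar), /k/ (velar), /q/ (uvular).
Aspirated: /t̪ʰ/ (dental), /tʰ/ (alveolar), /ʈʰ/ (retroflex), /kʰ/ (velar), /qʰ/ (uvular).
Every place of articulation has a plain member except retroflex, where /ʈ/ would be expected.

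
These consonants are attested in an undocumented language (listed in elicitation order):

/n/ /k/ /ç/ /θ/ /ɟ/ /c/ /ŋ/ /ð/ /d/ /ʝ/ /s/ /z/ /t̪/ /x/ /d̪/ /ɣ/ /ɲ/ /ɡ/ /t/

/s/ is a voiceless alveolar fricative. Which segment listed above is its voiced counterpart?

The voiced counterpart is a voiced alveolar fricative — in this inventory, /z/.

/z/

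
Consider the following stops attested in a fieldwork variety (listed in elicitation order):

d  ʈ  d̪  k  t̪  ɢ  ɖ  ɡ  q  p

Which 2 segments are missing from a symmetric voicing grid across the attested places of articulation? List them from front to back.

place of articulation  voiceless  voiced  
bilabial          p         —       
dental            t̪        d̪      
alveolar          —         d       
retroflex         ʈ         ɖ       
velar             k         ɡ       
uvular            q         ɢ       
Gaps, from front to back: bilabial lacks voiced (/b/); alveolar lacks voiceless (/t/).

/b/, /t/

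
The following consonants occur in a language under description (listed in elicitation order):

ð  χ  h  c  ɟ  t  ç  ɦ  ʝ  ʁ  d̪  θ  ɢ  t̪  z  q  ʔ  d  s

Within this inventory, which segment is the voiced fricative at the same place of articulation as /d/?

/z/

/d/ is a voiced alveolar stop.
The voiced fricative at the same place is a voiced alveolar fricative — in this inventory, /z/.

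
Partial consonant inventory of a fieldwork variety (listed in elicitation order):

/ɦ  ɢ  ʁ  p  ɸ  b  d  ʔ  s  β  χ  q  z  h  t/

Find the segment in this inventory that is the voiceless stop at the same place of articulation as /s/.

/t/

/s/ is a voiceless alveolar fricative.
The voiceless stop at the same place is a voiceless alveolar stop — in this inventory, /t/.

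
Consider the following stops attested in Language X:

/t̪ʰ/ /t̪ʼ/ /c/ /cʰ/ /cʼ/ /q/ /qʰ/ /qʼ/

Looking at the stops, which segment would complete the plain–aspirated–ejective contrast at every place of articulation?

/t̪/

Plain: /c/ (palatal), /q/ (uvular).
Aspirated: /t̪ʰ/ (dental), /cʰ/ (palatal), /qʰ/ (uvular).
Ejective: /t̪ʼ/ (dental), /cʼ/ (palatal), /qʼ/ (uvular).
The dental row has no plain member, so the gap is the plain dental stop /t̪/.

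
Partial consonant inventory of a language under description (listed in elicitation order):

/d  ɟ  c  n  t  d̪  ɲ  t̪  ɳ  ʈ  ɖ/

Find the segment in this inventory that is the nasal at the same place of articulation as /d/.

/n/

/d/ is a voiced alveolar stop.
The nasal at the same place is an alveolar nasal — in this inventory, /n/.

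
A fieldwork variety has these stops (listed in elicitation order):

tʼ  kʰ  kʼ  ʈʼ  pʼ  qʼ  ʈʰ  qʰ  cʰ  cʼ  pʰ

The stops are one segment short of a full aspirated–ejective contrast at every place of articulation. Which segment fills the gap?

place of articulation  aspirated  ejective
bilabial          pʰ        pʼ      
alveolar          —         tʼ      
retroflex         ʈʰ        ʈʼ      
palatal           cʰ        cʼ      
velar             kʰ        kʼ      
uvular            qʰ        qʼ      
The alveolar row has no aspirated member, so the gap is the aspirated alveolar stop /tʰ/.

/tʰ/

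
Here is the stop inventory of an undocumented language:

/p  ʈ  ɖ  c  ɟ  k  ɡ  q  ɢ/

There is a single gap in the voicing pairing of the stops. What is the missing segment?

bilabial: voiceless /p/, voiced —.
retroflex: voiceless /ʈ/, voiced /ɖ/.
palatal: voiceless /c/, voiced /ɟ/.
velar: voiceless /k/, voiced /ɡ/.
uvular: voiceless /q/, voiced /ɢ/.
The bilabial row has no voiced member, so the gap is the voiced bilabial stop /b/.

/b/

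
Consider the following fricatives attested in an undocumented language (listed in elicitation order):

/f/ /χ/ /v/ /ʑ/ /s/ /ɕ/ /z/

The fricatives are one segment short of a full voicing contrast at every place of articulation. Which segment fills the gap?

Voiceless: /f/ (labiodental), /s/ (alveolar), /ɕ/ (alveolo-palatal), /χ/ (uvular).
Voiced: /v/ (labiodental), /z/ (alveolar), /ʑ/ (alveolo-palatal).
The uvular row has no voiced member, so the gap is the voiced uvular fricative /ʁ/.

/ʁ/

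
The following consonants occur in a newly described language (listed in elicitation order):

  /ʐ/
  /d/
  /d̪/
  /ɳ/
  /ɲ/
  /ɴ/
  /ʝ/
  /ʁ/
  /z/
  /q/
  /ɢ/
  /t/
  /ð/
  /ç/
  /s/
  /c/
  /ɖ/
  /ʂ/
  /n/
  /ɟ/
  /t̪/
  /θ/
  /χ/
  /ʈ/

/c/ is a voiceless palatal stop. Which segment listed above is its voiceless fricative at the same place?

The voiceless fricative at the same place is a voiceless palatal fricative — in this inventory, /ç/.

/ç/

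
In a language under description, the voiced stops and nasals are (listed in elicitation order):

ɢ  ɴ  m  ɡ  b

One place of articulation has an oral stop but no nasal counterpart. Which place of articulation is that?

Oral stop: /b/ (bilabial), /ɡ/ (velar), /ɢ/ (uvular).
Nasal: /m/ (bilabial), /ɴ/ (uvular).
Every place of articulation has a nasal member except velar, where /ŋ/ would be expected.

velar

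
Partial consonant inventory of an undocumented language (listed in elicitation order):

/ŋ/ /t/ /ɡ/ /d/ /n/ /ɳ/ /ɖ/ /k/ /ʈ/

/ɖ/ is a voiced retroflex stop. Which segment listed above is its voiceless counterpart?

The voiceless counterpart is a voiceless retroflex stop — in this inventory, /ʈ/.

/ʈ/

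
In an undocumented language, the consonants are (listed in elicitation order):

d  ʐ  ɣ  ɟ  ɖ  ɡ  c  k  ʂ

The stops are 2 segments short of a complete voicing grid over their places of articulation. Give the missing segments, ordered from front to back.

/t/, /ʈ/

place of articulation  voiceless  voiced  
alveolar          —         d       
retroflex         —         ɖ       
palatal           c         ɟ       
velar             k         ɡ       
Gaps, from front to back: alveolar lacks voiceless (/t/); retroflex lacks voiceless (/ʈ/).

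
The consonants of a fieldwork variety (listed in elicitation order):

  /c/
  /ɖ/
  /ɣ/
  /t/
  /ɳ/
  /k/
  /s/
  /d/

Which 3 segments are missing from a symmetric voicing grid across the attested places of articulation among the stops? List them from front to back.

place of articulation  voiceless  voiced  
alveolar          t         d       
retroflex         —         ɖ       
palatal           c         —       
velar             k         —       
Gaps, from front to back: retroflex lacks voiceless (/ʈ/); palatal lacks voiced (/ɟ/); velar lacks voiced (/ɡ/).

/ʈ/, /ɟ/, /ɡ/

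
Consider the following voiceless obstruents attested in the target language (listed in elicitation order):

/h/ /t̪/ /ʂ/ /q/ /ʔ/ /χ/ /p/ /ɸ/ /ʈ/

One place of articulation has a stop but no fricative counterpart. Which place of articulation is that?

place of articulation  stop      fricative
bilabial          p         ɸ       
dental            t̪        —       
retroflex         ʈ         ʂ       
uvular            q         χ       
glottal           ʔ         h       
Every place of articulation has a fricative member except dental, where /θ/ would be expected.

dental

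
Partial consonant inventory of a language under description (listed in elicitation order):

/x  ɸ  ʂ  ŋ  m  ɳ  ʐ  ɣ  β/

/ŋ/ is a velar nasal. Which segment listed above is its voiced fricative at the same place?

The voiced fricative at the same place is a voiced velar fricative — in this inventory, /ɣ/.

/ɣ/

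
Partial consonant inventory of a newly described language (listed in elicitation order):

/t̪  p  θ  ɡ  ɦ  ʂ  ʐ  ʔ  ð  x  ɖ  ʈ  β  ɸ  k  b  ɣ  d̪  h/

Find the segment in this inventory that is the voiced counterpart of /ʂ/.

/ʂ/ is a voiceless retroflex fricative.
The voiced counterpart is a voiced retroflex fricative — in this inventory, /ʐ/.

/ʐ/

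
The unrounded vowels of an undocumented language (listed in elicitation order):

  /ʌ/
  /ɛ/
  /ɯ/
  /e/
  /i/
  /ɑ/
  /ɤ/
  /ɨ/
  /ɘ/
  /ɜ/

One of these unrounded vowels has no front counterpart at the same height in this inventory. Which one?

/ɑ/

High: /i/ ~ /ɨ/ ~ /ɯ/
High-mid: /e/ ~ /ɘ/ ~ /ɤ/
Low-mid: /ɛ/ ~ /ɜ/ ~ /ʌ/
Low: only /ɑ/ (back); no front partner.
So /ɑ/ is the unpaired segment.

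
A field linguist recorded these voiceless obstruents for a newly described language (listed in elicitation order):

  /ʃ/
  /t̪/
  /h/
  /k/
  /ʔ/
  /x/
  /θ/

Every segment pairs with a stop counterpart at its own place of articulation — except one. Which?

Dental: /t̪/ ~ /θ/
Velar: /k/ ~ /x/
Glottal: /ʔ/ ~ /h/
Postalveolar: only /ʃ/ (fricative); no stop partner.
So /ʃ/ is the unpaired segment.

/ʃ/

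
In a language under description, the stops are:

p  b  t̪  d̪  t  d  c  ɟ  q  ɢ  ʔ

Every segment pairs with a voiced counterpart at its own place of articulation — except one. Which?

Bilabial: /p/ ~ /b/
Dental: /t̪/ ~ /d̪/
Alveolar: /t/ ~ /d/
Palatal: /c/ ~ /ɟ/
Uvular: /q/ ~ /ɢ/
Glottal: only /ʔ/ (voiceless); no voiced partner.
So /ʔ/ is the unpaired segment.

/ʔ/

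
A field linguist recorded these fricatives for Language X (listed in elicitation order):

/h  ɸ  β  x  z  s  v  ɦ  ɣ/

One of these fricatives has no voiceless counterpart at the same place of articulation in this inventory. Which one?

/v/

Bilabial: /ɸ/ ~ /β/
Alveolar: /s/ ~ /z/
Velar: /x/ ~ /ɣ/
Glottal: /h/ ~ /ɦ/
Labiodental: only /v/ (voiced); no voiceless partner.
So /v/ is the unpaired segment.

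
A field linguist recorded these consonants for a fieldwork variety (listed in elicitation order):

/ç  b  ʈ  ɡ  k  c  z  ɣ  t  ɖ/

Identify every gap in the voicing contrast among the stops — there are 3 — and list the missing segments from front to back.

/p/, /d/, /ɟ/

place of articulation  voiceless  voiced  
bilabial          —         b       
alveolar          t         —       
retroflex         ʈ         ɖ       
palatal           c         —       
velar             k         ɡ       
Gaps, from front to back: bilabial lacks voiceless (/p/); alveolar lacks voiced (/d/); palatal lacks voiced (/ɟ/).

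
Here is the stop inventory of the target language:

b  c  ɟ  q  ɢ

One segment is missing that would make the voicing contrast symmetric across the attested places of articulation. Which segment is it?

/p/

Voiceless: /c/ (palatal), /q/ (uvular).
Voiced: /b/ (bilabial), /ɟ/ (palatal), /ɢ/ (uvular).
The bilabial row has no voiceless member, so the gap is the voiceless bilabial stop /p/.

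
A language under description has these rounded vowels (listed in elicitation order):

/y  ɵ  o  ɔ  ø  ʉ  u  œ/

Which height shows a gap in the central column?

height            front     central   back    
high              y         ʉ         u       
high-mid          ø         ɵ         o       
low-mid           œ         —         ɔ       
Every height has a central member except low-mid, where /ɞ/ would be expected.

low-mid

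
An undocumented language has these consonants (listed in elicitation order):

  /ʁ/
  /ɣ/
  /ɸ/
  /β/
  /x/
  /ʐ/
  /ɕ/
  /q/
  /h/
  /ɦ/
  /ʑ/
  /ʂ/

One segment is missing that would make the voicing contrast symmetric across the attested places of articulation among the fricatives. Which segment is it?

/χ/

place of articulation  voiceless  voiced  
bilabial          ɸ         β       
retroflex         ʂ         ʐ       
alveolo-palatal   ɕ         ʑ       
velar             x         ɣ       
uvular            —         ʁ       
glottal           h         ɦ       
The uvular row has no voiceless member, so the gap is the voiceless uvular fricative /χ/.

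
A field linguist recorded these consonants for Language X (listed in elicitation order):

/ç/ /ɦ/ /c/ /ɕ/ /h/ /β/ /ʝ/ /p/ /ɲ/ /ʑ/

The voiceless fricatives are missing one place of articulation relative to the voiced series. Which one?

bilabial

bilabial: voiceless —, voiced /β/.
alveolo-palatal: voiceless /ɕ/, voiced /ʑ/.
palatal: voiceless /ç/, voiced /ʝ/.
glottal: voiceless /h/, voiced /ɦ/.
Every place of articulation has a voiceless member except bilabial, where /ɸ/ would be expected.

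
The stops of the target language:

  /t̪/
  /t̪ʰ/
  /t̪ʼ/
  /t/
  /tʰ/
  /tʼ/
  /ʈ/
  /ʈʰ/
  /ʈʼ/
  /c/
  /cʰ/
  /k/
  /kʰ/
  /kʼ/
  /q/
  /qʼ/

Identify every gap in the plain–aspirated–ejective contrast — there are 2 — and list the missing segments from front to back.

Plain: /t̪/ (dental), /t/ (alveolar), /ʈ/ (retroflex), /c/ (palatal), /k/ (velar), /q/ (uvular).
Aspirated: /t̪ʰ/ (dental), /tʰ/ (alveolar), /ʈʰ/ (retroflex), /cʰ/ (palatal), /kʰ/ (velar).
Ejective: /t̪ʼ/ (dental), /tʼ/ (alveolar), /ʈʼ/ (retroflex), /kʼ/ (velar), /qʼ/ (uvular).
Gaps, from front to back: palatal lacks ejective (/cʼ/); uvular lacks aspirated (/qʰ/).

/cʼ/, /qʰ/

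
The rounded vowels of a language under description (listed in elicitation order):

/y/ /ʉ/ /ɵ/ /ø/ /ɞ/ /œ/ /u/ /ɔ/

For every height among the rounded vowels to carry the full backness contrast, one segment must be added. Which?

high: front /y/, central /ʉ/, back /u/.
high-mid: front /ø/, central /ɵ/, back —.
low-mid: front /œ/, central /ɞ/, back /ɔ/.
The high-mid row has no back member, so the gap is the high-mid back rounded vowel /o/.

/o/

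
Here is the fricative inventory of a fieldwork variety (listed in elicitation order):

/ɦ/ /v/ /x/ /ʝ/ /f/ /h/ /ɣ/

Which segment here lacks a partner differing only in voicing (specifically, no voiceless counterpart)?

/ʝ/

Labiodental: /f/ ~ /v/
Velar: /x/ ~ /ɣ/
Glottal: /h/ ~ /ɦ/
Palatal: only /ʝ/ (voiced); no voiceless partner.
So /ʝ/ is the unpaired segment.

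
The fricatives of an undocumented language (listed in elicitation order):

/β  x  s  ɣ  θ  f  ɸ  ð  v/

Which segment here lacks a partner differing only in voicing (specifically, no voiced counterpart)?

/s/

Bilabial: /ɸ/ ~ /β/
Labiodental: /f/ ~ /v/
Dental: /θ/ ~ /ð/
Velar: /x/ ~ /ɣ/
Alveolar: only /s/ (voiceless); no voiced partner.
So /s/ is the unpaired segment.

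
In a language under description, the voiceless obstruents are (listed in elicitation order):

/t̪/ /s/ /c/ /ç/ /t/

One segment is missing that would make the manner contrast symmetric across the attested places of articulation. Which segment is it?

/θ/

place of articulation  stop      fricative
dental            t̪        —       
alveolar          t         s       
palatal           c         ç       
The dental row has no fricative member, so the gap is the dental fricative /θ/.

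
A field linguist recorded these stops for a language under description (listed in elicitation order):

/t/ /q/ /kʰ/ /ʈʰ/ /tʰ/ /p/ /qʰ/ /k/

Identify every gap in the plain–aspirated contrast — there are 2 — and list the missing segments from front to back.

Plain: /p/ (bilabial), /t/ (alveolar), /k/ (velar), /q/ (uvular).
Aspirated: /tʰ/ (alveolar), /ʈʰ/ (retroflex), /kʰ/ (velar), /qʰ/ (uvular).
Gaps, from front to back: bilabial lacks aspirated (/pʰ/); retroflex lacks plain (/ʈ/).

/pʰ/, /ʈ/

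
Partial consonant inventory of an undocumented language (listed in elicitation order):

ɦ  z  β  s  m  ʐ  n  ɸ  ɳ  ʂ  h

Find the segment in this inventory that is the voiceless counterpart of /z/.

/z/ is a voiced alveolar fricative.
The voiceless counterpart is a voiceless alveolar fricative — in this inventory, /s/.

/s/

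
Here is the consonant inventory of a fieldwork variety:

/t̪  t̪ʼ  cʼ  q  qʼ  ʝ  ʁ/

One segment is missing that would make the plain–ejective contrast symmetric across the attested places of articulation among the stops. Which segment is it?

/c/

dental: plain /t̪/, ejective /t̪ʼ/.
palatal: plain —, ejective /cʼ/.
uvular: plain /q/, ejective /qʼ/.
The palatal row has no plain member, so the gap is the plain palatal stop /c/.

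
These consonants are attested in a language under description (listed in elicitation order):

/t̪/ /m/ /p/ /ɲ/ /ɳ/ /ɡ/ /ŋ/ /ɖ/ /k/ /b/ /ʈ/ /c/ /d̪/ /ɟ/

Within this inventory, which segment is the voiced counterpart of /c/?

/ɟ/

/c/ is a voiceless palatal stop.
The voiced counterpart is a voiced palatal stop — in this inventory, /ɟ/.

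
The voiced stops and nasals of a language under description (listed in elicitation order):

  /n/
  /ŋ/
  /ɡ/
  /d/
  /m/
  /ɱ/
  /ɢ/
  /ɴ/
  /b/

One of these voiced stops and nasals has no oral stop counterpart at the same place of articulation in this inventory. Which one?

Bilabial: /b/ ~ /m/
Alveolar: /d/ ~ /n/
Velar: /ɡ/ ~ /ŋ/
Uvular: /ɢ/ ~ /ɴ/
Labiodental: only /ɱ/ (nasal); no oral stop partner.
So /ɱ/ is the unpaired segment.

/ɱ/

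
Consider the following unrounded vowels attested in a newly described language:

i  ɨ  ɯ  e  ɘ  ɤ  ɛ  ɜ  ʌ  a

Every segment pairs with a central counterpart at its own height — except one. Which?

/a/

High: /i/ ~ /ɨ/ ~ /ɯ/
High-mid: /e/ ~ /ɘ/ ~ /ɤ/
Low-mid: /ɛ/ ~ /ɜ/ ~ /ʌ/
Low: only /a/ (front); no central partner.
So /a/ is the unpaired segment.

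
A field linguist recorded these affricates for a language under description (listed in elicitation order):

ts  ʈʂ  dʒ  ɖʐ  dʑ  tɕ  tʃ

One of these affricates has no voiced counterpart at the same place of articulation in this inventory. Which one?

/ts/

Postalveolar: /tʃ/ ~ /dʒ/
Retroflex: /ʈʂ/ ~ /ɖʐ/
Alveolo-palatal: /tɕ/ ~ /dʑ/
Alveolar: only /ts/ (voiceless); no voiced partner.
So /ts/ is the unpaired segment.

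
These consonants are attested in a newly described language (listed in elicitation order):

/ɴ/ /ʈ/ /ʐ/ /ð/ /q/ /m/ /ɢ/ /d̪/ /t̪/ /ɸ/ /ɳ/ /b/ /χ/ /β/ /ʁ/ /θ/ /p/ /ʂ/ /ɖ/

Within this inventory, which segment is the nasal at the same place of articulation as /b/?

/b/ is a voiced bilabial stop.
The nasal at the same place is a bilabial nasal — in this inventory, /m/.

/m/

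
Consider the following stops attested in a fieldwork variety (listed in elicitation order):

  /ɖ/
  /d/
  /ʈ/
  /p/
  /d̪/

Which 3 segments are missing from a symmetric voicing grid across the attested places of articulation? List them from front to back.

bilabial: voiceless /p/, voiced —.
dental: voiceless —, voiced /d̪/.
alveolar: voiceless —, voiced /d/.
retroflex: voiceless /ʈ/, voiced /ɖ/.
Gaps, from front to back: bilabial lacks voiced (/b/); dental lacks voiceless (/t̪/); alveolar lacks voiceless (/t/).

/b/, /t̪/, /t/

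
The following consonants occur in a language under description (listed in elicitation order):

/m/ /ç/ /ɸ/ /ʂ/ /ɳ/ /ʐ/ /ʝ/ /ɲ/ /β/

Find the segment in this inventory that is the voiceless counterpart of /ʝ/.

/ʝ/ is a voiced palatal fricative.
The voiceless counterpart is a voiceless palatal fricative — in this inventory, /ç/.

/ç/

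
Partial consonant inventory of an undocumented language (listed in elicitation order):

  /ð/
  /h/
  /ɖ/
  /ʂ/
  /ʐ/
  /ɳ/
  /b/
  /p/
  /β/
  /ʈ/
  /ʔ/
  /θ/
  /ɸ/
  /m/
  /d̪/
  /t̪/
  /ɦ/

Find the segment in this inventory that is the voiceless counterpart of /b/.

/p/

/b/ is a voiced bilabial stop.
The voiceless counterpart is a voiceless bilabial stop — in this inventory, /p/.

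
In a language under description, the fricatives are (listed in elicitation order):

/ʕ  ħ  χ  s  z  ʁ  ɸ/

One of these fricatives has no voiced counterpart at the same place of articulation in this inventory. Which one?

Alveolar: /s/ ~ /z/
Uvular: /χ/ ~ /ʁ/
Pharyngeal: /ħ/ ~ /ʕ/
Bilabial: only /ɸ/ (voiceless); no voiced partner.
So /ɸ/ is the unpaired segment.

/ɸ/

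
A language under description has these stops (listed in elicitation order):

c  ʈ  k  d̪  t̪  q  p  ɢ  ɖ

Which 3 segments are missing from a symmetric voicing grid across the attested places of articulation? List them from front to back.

/b/, /ɟ/, /ɡ/

place of articulation  voiceless  voiced  
bilabial          p         —       
dental            t̪        d̪      
retroflex         ʈ         ɖ       
palatal           c         —       
velar             k         —       
uvular            q         ɢ       
Gaps, from front to back: bilabial lacks voiced (/b/); palatal lacks voiced (/ɟ/); velar lacks voiced (/ɡ/).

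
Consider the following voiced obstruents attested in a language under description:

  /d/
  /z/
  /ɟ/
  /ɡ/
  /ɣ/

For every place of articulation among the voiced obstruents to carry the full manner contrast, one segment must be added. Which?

Stop: /d/ (alveolar), /ɟ/ (palatal), /ɡ/ (velar).
Fricative: /z/ (alveolar), /ɣ/ (velar).
The palatal row has no fricative member, so the gap is the palatal fricative /ʝ/.

/ʝ/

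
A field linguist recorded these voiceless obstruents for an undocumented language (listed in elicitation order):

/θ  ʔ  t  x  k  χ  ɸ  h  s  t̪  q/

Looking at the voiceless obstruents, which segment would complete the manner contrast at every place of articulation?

place of articulation  stop      fricative
bilabial          —         ɸ       
dental            t̪        θ       
alveolar          t         s       
velar             k         x       
uvular            q         χ       
glottal           ʔ         h       
The bilabial row has no stop member, so the gap is the bilabial stop /p/.

/p/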